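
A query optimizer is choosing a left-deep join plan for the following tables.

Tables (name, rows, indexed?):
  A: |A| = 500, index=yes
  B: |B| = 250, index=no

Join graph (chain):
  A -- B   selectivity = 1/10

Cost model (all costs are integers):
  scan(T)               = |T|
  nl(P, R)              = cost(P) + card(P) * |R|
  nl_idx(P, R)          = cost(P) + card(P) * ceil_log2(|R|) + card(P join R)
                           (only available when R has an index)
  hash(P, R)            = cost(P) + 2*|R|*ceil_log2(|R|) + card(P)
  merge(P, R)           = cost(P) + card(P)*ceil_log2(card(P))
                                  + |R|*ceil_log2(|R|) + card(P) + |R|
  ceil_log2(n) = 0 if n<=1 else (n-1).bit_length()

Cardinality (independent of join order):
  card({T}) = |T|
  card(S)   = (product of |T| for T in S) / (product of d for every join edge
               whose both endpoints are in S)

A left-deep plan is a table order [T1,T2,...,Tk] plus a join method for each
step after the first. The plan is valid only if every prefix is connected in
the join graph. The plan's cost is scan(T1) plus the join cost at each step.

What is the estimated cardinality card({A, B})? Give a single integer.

Tables in S: A(500), B(250)
Edges inside S: A-B(d=10)
numerator = 500 * 250 = 125000
denominator = 10 = 10
card(S) = 125000 / 10 = 12500

12500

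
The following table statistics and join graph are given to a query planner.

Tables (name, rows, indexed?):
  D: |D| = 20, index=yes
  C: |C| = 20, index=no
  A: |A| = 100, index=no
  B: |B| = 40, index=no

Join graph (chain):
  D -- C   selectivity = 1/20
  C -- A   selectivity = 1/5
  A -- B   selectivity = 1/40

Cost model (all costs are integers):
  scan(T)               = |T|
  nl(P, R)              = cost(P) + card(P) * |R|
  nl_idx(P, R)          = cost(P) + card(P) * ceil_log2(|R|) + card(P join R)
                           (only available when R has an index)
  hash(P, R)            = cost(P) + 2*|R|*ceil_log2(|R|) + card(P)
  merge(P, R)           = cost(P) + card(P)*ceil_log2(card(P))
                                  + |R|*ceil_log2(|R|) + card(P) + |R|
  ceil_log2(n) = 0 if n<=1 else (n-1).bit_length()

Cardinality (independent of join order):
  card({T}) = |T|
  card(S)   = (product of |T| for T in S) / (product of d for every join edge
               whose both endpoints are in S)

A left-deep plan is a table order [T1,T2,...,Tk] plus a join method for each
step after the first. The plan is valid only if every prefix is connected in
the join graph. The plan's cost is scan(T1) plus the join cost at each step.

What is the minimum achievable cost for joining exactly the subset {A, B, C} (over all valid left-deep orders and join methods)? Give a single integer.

Selinger DP over subsets of {A,B,C}:
  {C}: scan cost=20, card=20
  {A}: scan cost=100, card=100
  {B}: scan cost=40, card=40
  {AC}: card=400; try (C,hash)→400, (A,merge)→940, (C,merge)→1020, (A,hash)→1440, (A,nl)→2020, (C,nl)→2100; best=400 via (C,hash)
  {AB}: card=100; try (B,hash)→680, (A,merge)→1120, (B,merge)→1180, (A,hash)→1480, (A,nl)→4040, (B,nl)→4100; best=680 via (B,hash)
  {ABC}: card=400; try (C,hash)→980, (B,hash)→1280, (C,merge)→1600, (C,nl)→2680, (B,merge)→4680, (B,nl)→16400; best=980 via (C,hash)

980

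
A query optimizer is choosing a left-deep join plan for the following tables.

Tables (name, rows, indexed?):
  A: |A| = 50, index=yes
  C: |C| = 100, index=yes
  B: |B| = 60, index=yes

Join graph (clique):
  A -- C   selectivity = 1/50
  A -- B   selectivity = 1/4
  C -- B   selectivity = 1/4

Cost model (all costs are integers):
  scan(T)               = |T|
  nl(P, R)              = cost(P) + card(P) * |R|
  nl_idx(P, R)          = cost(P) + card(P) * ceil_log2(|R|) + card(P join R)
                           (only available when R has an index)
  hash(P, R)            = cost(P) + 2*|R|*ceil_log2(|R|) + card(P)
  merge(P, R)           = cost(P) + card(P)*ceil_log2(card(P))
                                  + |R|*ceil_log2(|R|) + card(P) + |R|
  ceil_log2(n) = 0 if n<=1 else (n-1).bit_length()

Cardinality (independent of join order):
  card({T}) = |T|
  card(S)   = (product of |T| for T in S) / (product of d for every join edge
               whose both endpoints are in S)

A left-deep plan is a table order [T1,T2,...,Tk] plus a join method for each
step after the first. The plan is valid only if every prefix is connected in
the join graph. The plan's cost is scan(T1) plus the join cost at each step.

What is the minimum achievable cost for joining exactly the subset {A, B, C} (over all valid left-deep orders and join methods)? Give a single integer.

Selinger DP over subsets of {A,B,C}:
  {A}: scan cost=50, card=50
  {C}: scan cost=100, card=100
  {B}: scan cost=60, card=60
  {AC}: card=100; try (C,nl_idx)→500, (A,hash)→800, (A,nl_idx)→800, (C,merge)→1200, (A,merge)→1250, (C,hash)→1500 …(+2); best=500 via (C,nl_idx)
  {AB}: card=750; try (A,hash)→720, (B,hash)→820, (B,merge)→820, (A,merge)→830, (B,nl_idx)→1100, (A,nl_idx)→1170 …(+2); best=720 via (A,hash)
  {BC}: card=1500; try (B,hash)→920, (C,merge)→1280, (B,merge)→1320, (C,hash)→1520, (C,nl_idx)→1980, (B,nl_idx)→2200 …(+2); best=920 via (B,hash)
  {ABC}: card=375; try (B,hash)→1320, (B,nl_idx)→1475, (B,merge)→1720, (C,hash)→2870, (A,hash)→3020, (C,nl_idx)→6345 …(+6); best=1320 via (B,hash)

1320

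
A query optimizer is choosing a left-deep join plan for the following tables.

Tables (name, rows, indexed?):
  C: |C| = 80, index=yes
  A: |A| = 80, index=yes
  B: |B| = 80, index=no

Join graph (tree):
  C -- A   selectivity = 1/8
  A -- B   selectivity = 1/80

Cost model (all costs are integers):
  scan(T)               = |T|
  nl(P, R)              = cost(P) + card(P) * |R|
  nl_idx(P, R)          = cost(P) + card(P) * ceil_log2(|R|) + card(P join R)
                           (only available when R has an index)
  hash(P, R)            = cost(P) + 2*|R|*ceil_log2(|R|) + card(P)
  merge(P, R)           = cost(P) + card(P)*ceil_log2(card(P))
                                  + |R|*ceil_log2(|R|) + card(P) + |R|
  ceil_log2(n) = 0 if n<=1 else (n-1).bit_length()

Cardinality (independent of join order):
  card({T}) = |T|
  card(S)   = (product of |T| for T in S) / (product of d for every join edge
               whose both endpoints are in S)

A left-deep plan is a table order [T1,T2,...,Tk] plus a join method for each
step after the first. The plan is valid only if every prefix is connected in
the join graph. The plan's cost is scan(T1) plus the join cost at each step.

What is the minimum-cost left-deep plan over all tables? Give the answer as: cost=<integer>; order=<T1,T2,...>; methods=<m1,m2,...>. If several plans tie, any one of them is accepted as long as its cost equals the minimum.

cost=1920; order=B,A,C; methods=nl_idx,hash

Selinger DP (subsets sized 1..n):
  {C}: scan cost=80, card=80
  {A}: scan cost=80, card=80
  {B}: scan cost=80, card=80
  {AC}: card=800; try (C,hash)→1280, (A,hash)→1280, (C,merge)→1360, (A,merge)→1360, (C,nl_idx)→1440, (A,nl_idx)→1440 …(+2); best=1280 via (C,hash)
  {AB}: card=80; try (A,nl_idx)→720, (B,hash)→1280, (A,hash)→1280, (B,merge)→1360, (A,merge)→1360, (B,nl)→6480 …(+1); best=720 via (A,nl_idx)
  {ABC}: card=800; try (C,hash)→1920, (C,merge)→2000, (C,nl_idx)→2080, (B,hash)→3200, (C,nl)→7120, (B,merge)→10720 …(+1); best=1920 via (C,hash)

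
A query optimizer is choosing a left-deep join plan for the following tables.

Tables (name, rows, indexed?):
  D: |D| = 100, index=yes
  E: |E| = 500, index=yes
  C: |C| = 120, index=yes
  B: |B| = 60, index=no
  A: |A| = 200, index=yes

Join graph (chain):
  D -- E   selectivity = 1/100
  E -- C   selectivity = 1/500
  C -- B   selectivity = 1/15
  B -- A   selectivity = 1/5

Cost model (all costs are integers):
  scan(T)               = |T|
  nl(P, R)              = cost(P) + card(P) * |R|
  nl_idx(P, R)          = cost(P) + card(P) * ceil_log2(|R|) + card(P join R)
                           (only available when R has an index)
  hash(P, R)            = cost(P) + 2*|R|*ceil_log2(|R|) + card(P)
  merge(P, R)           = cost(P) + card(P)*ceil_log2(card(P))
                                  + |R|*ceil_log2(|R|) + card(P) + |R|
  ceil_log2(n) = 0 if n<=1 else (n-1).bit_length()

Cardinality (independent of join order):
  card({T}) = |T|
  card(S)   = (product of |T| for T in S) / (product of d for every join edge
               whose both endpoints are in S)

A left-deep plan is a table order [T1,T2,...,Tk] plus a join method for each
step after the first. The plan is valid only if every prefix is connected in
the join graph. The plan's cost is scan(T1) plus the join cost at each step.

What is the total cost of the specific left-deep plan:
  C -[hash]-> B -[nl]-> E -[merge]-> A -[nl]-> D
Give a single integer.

2167560

step 1: scan C: cost=120, card=120
step 2: join B via hash
    card(P join B) = 120*60/(15) = 480
    cost = 120 + 2*60*6 + 120 = 960
step 3: join E via nl
    card(P join E) = 480*500/(500) = 480
    cost = 960 + 480*500 = 240960
step 4: join A via merge
    card(P join A) = 480*200/(5) = 19200
    cost = 240960 + 480*9 + 200*8 + 480 + 200 = 247560
step 5: join D via nl
    card(P join D) = 19200*100/(100) = 19200
    cost = 247560 + 19200*100 = 2167560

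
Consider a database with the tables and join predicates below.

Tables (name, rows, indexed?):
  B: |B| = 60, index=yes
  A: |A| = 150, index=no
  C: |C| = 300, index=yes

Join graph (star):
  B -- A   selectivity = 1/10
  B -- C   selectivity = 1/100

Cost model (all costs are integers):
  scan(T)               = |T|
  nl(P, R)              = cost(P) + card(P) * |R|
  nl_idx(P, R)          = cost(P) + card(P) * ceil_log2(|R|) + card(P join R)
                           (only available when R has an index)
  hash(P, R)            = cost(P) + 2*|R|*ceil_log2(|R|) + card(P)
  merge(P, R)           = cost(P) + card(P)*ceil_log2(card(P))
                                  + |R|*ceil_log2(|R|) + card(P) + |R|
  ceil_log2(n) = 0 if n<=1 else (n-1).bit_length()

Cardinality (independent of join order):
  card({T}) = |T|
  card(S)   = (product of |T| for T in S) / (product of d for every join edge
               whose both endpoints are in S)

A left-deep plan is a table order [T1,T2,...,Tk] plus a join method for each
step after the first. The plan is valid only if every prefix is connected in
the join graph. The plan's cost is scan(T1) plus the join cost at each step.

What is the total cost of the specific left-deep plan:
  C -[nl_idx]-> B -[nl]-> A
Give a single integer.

step 1: scan C: cost=300, card=300
step 2: join B via nl_idx
    card(P join B) = 300*60/(100) = 180
    cost = 300 + 300*6 + 180 = 2280
step 3: join A via nl
    card(P join A) = 180*150/(10) = 2700
    cost = 2280 + 180*150 = 29280

29280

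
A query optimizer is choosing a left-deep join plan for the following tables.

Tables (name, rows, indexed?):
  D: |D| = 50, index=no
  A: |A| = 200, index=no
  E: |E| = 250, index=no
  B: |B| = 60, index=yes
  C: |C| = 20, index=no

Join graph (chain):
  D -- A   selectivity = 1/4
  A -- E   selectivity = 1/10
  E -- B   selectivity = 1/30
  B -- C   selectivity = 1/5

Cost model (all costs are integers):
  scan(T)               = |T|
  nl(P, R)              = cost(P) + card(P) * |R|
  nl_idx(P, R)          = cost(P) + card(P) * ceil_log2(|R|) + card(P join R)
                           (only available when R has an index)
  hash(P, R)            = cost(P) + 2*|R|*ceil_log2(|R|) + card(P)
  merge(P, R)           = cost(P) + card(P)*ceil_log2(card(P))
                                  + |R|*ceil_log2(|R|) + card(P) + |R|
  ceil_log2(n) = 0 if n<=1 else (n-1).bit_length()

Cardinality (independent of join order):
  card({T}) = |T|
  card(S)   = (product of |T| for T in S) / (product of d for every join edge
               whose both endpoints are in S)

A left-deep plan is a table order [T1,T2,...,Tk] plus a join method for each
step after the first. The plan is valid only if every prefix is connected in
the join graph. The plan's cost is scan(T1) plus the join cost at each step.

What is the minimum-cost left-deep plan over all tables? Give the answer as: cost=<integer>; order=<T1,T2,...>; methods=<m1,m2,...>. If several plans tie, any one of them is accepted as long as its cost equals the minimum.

cost=47720; order=E,B,C,A,D; methods=hash,hash,hash,hash

Selinger DP (subsets sized 1..n):
  {D}: scan cost=50, card=50
  {A}: scan cost=200, card=200
  {E}: scan cost=250, card=250
  {B}: scan cost=60, card=60
  {C}: scan cost=20, card=20
  {AD}: card=2500; try (D,hash)→1000, (A,merge)→2200, (D,merge)→2350, (A,hash)→3300, (A,nl)→10050, (D,nl)→10200; best=1000 via (D,hash)
  {AE}: card=5000; try (A,hash)→3700, (E,merge)→4250, (A,merge)→4300, (E,hash)→4400, (E,nl)→50200, (A,nl)→50250; best=3700 via (A,hash)
  {BE}: card=500; try (B,hash)→1220, (B,nl_idx)→2250, (E,merge)→2730, (B,merge)→2920, (E,hash)→4120, (E,nl)→15060 …(+1); best=1220 via (B,hash)
  {BC}: card=240; try (C,hash)→320, (B,nl_idx)→380, (B,merge)→560, (C,merge)→600, (B,hash)→760, (B,nl)→1220 …(+1); best=320 via (C,hash)
  {ADE}: card=62500; try (E,hash)→7500, (D,hash)→9300, (E,merge)→35750, (D,merge)→74050, (D,nl)→253700, (E,nl)→626000; best=7500 via (E,hash)
  {ABE}: card=10000; try (A,hash)→4920, (A,merge)→8020, (B,hash)→9420, (B,nl_idx)→43700, (B,merge)→74120, (A,nl)→101220 …(+1); best=4920 via (A,hash)
  {BCE}: card=2000; try (C,hash)→1920, (E,hash)→4560, (E,merge)→4730, (C,merge)→6340, (C,nl)→11220, (E,nl)→60320; best=1920 via (C,hash)
  {ABDE}: card=125000; try (D,hash)→15520, (B,hash)→70720, (D,merge)→155270, (D,nl)→504920, (B,nl_idx)→507500, (B,merge)→1070420 …(+1); best=15520 via (D,hash)
  {ABCE}: card=40000; try (A,hash)→7120, (C,hash)→15120, (A,merge)→27720, (C,merge)→155040, (C,nl)→204920, (A,nl)→401920; best=7120 via (A,hash)
  {ABCDE}: card=500000; try (D,hash)→47720, (C,hash)→140720, (D,merge)→687470, (D,nl)→2007120, (C,merge)→2265640, (C,nl)→2515520; best=47720 via (D,hash)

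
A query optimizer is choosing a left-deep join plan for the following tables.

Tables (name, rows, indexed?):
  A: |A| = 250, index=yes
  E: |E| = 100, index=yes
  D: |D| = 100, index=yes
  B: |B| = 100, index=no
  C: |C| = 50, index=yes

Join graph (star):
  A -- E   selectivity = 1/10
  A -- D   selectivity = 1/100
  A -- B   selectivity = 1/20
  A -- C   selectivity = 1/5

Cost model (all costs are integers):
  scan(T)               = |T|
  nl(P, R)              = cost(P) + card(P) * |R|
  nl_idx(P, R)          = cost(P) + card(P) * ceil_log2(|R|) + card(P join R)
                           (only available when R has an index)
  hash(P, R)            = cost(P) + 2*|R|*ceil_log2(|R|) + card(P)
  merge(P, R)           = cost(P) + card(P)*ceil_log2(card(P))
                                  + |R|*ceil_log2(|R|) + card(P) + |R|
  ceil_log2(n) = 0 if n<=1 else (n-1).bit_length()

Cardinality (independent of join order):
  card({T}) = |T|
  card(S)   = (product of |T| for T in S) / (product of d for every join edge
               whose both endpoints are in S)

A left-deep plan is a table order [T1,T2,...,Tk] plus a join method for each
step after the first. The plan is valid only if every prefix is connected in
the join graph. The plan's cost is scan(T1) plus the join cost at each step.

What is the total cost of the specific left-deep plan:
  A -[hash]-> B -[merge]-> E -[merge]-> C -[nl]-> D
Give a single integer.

12705550

step 1: scan A: cost=250, card=250
step 2: join B via hash
    card(P join B) = 250*100/(20) = 1250
    cost = 250 + 2*100*7 + 250 = 1900
step 3: join E via merge
    card(P join E) = 1250*100/(10) = 12500
    cost = 1900 + 1250*11 + 100*7 + 1250 + 100 = 17700
step 4: join C via merge
    card(P join C) = 12500*50/(5) = 125000
    cost = 17700 + 12500*14 + 50*6 + 12500 + 50 = 205550
step 5: join D via nl
    card(P join D) = 125000*100/(100) = 125000
    cost = 205550 + 125000*100 = 12705550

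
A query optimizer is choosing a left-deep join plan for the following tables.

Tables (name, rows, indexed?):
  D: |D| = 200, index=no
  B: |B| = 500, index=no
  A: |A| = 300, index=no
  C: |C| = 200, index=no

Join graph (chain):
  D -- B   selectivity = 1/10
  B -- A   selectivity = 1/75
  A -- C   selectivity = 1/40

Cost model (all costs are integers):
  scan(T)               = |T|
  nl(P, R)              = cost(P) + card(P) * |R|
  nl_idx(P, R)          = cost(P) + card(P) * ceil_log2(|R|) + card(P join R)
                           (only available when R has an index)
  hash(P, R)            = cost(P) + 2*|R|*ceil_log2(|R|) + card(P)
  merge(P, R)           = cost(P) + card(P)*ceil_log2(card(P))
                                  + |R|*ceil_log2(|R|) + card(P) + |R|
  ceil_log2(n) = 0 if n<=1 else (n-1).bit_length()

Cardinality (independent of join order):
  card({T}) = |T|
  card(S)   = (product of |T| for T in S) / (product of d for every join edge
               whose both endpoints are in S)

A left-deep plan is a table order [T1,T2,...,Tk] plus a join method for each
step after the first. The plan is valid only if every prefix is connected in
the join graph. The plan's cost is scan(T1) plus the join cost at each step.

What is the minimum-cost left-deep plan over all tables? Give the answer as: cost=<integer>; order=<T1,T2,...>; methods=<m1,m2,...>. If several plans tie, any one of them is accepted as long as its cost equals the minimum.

Selinger DP (subsets sized 1..n):
  {D}: scan cost=200, card=200
  {B}: scan cost=500, card=500
  {A}: scan cost=300, card=300
  {C}: scan cost=200, card=200
  {BD}: card=10000; try (D,hash)→4200, (B,merge)→7000, (D,merge)→7300, (B,hash)→9400, (B,nl)→100200, (D,nl)→100500; best=4200 via (D,hash)
  {AB}: card=2000; try (A,hash)→6400, (B,merge)→8300, (A,merge)→8500, (B,hash)→9600, (B,nl)→150300, (A,nl)→150500; best=6400 via (A,hash)
  {AC}: card=1500; try (C,hash)→3800, (A,merge)→5000, (C,merge)→5100, (A,hash)→5800, (A,nl)→60200, (C,nl)→60300; best=3800 via (C,hash)
  {ABD}: card=40000; try (D,hash)→11600, (A,hash)→19600, (D,merge)→32200, (A,merge)→157200, (D,nl)→406400, (A,nl)→3004200; best=11600 via (D,hash)
  {ABC}: card=10000; try (C,hash)→11600, (B,hash)→14300, (B,merge)→26800, (C,merge)→32200, (C,nl)→406400, (B,nl)→753800; best=11600 via (C,hash)
  {ABCD}: card=200000; try (D,hash)→24800, (C,hash)→54800, (D,merge)→163400, (C,merge)→693400, (D,nl)→2011600, (C,nl)→8011600; best=24800 via (D,hash)

cost=24800; order=B,A,C,D; methods=hash,hash,hash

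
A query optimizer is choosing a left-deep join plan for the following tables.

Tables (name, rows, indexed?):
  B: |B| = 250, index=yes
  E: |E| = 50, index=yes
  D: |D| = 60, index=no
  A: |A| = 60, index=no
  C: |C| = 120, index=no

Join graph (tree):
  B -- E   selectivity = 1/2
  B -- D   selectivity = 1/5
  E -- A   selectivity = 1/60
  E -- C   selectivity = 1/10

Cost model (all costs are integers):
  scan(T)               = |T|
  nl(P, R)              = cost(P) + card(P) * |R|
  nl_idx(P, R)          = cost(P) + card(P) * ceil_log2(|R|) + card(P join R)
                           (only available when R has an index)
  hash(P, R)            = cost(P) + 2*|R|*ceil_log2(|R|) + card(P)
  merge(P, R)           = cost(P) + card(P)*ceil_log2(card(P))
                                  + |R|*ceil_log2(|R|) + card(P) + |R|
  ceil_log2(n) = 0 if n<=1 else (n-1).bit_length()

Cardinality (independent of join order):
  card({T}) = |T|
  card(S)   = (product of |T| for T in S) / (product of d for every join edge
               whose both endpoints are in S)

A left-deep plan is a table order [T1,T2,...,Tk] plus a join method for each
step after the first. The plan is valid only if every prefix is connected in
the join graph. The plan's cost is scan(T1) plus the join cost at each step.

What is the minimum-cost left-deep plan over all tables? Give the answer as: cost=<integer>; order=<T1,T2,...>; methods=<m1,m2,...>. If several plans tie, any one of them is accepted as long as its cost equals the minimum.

Selinger DP (subsets sized 1..n):
  {B}: scan cost=250, card=250
  {E}: scan cost=50, card=50
  {D}: scan cost=60, card=60
  {A}: scan cost=60, card=60
  {C}: scan cost=120, card=120
  {BE}: card=6250; try (E,hash)→1100, (B,merge)→2650, (E,merge)→2850, (B,hash)→4100, (B,nl_idx)→6700, (E,nl_idx)→8000 …(+2); best=1100 via (E,hash)
  {BD}: card=3000; try (D,hash)→1220, (B,merge)→2730, (D,merge)→2920, (B,nl_idx)→3540, (B,hash)→4120, (B,nl)→15060 …(+1); best=1220 via (D,hash)
  {AE}: card=50; try (E,nl_idx)→470, (E,hash)→720, (A,hash)→820, (A,merge)→820, (E,merge)→830, (A,nl)→3050 …(+1); best=470 via (E,nl_idx)
  {CE}: card=600; try (E,hash)→840, (C,merge)→1360, (E,merge)→1430, (E,nl_idx)→1440, (C,hash)→1780, (C,nl)→6050 …(+1); best=840 via (E,hash)
  {BDE}: card=75000; try (E,hash)→4820, (D,hash)→8070, (E,merge)→40570, (D,merge)→89020, (E,nl_idx)→94220, (E,nl)→151220 …(+1); best=4820 via (E,hash)
  {ABE}: card=6250; try (B,merge)→3070, (B,hash)→4520, (B,nl_idx)→7120, (A,hash)→8070, (B,nl)→12970, (A,merge)→89020 …(+1); best=3070 via (B,merge)
  {BCE}: card=75000; try (B,hash)→5440, (C,hash)→9030, (B,merge)→9690, (B,nl_idx)→80640, (C,merge)→89560, (B,nl)→150840 …(+1); best=5440 via (B,hash)
  {ACE}: card=600; try (C,merge)→1780, (A,hash)→2160, (C,hash)→2200, (C,nl)→6470, (A,merge)→7860, (A,nl)→36840; best=1780 via (C,merge)
  {ABDE}: card=75000; try (D,hash)→10040, (A,hash)→80540, (D,merge)→90990, (D,nl)→378070, (A,merge)→1355240, (A,nl)→4504820; best=10040 via (D,hash)
  {BCDE}: card=900000; try (D,hash)→81160, (C,hash)→81500, (C,merge)→1355780, (D,merge)→1355860, (D,nl)→4505440, (C,nl)→9004820; best=81160 via (D,hash)
  {ABCE}: card=75000; try (B,hash)→6380, (B,merge)→10630, (C,hash)→11000, (A,hash)→81160, (B,nl_idx)→81580, (C,merge)→91530 …(+4); best=6380 via (B,hash)
  {ABCDE}: card=900000; try (D,hash)→82100, (C,hash)→86720, (A,hash)→981880, (D,merge)→1356800, (C,merge)→1361000, (D,nl)→4506380 …(+3); best=82100 via (D,hash)

cost=82100; order=A,E,C,B,D; methods=nl_idx,merge,hash,hash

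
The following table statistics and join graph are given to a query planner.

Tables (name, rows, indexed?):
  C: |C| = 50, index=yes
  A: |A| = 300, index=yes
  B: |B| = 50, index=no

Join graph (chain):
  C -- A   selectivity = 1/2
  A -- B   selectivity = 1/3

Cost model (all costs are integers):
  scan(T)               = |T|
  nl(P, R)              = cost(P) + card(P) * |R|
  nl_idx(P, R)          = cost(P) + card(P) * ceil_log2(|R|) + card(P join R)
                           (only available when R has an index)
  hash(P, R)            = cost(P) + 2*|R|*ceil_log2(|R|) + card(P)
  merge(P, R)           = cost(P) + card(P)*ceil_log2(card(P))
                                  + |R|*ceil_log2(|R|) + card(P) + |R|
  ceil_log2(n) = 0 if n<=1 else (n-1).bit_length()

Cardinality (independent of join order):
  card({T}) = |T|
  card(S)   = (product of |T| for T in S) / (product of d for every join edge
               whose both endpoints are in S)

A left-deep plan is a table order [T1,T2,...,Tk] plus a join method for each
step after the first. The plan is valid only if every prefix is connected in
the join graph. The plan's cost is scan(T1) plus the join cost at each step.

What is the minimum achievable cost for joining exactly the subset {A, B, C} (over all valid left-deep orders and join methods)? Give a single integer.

6800

Selinger DP over subsets of {A,B,C}:
  {C}: scan cost=50, card=50
  {A}: scan cost=300, card=300
  {B}: scan cost=50, card=50
  {AC}: card=7500; try (C,hash)→1200, (A,merge)→3400, (C,merge)→3650, (A,hash)→5500, (A,nl_idx)→8000, (C,nl_idx)→9600 …(+2); best=1200 via (C,hash)
  {AB}: card=5000; try (B,hash)→1200, (A,merge)→3400, (B,merge)→3650, (A,hash)→5500, (A,nl_idx)→5500, (A,nl)→15050 …(+1); best=1200 via (B,hash)
  {ABC}: card=125000; try (C,hash)→6800, (B,hash)→9300, (C,merge)→71550, (B,merge)→106550, (C,nl_idx)→156200, (C,nl)→251200 …(+1); best=6800 via (C,hash)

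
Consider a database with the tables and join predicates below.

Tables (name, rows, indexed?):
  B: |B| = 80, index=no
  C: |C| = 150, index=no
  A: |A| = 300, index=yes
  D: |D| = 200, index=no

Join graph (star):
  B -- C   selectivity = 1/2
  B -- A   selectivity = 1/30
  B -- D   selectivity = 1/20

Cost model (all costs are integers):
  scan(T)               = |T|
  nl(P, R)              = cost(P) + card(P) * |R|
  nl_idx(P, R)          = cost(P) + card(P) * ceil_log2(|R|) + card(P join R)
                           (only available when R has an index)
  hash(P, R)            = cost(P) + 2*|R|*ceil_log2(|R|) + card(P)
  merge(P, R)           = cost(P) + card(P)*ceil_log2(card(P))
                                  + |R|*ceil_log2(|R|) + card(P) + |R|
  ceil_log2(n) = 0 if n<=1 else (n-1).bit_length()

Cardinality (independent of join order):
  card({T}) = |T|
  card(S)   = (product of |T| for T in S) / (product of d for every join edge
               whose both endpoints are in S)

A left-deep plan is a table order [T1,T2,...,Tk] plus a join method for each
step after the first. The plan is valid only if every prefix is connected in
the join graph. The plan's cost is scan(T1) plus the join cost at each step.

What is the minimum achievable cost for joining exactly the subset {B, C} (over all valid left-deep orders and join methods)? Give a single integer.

Selinger DP over subsets of {B,C}:
  {B}: scan cost=80, card=80
  {C}: scan cost=150, card=150
  {BC}: card=6000; try (B,hash)→1420, (C,merge)→2070, (B,merge)→2140, (C,hash)→2560, (C,nl)→12080, (B,nl)→12150; best=1420 via (B,hash)

1420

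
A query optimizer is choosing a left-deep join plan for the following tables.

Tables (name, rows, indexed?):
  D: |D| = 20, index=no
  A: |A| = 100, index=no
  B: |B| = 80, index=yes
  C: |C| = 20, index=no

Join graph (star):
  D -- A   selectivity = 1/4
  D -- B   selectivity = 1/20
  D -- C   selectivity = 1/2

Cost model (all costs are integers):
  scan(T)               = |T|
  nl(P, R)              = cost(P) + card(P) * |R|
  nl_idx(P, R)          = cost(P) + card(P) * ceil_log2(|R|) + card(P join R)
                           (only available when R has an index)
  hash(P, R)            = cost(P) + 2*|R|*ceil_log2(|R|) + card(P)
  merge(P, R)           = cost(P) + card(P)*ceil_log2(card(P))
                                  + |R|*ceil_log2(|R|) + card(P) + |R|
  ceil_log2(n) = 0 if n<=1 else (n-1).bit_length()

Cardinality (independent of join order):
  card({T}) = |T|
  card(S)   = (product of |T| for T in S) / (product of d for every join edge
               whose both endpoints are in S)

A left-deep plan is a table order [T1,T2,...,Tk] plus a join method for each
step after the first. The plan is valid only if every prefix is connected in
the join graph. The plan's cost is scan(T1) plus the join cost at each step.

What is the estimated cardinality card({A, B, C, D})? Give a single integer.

20000

Tables in S: A(100), B(80), C(20), D(20)
Edges inside S: D-A(d=4), D-B(d=20), D-C(d=2)
numerator = 100 * 80 * 20 * 20 = 3200000
denominator = 4 * 20 * 2 = 160
card(S) = 3200000 / 160 = 20000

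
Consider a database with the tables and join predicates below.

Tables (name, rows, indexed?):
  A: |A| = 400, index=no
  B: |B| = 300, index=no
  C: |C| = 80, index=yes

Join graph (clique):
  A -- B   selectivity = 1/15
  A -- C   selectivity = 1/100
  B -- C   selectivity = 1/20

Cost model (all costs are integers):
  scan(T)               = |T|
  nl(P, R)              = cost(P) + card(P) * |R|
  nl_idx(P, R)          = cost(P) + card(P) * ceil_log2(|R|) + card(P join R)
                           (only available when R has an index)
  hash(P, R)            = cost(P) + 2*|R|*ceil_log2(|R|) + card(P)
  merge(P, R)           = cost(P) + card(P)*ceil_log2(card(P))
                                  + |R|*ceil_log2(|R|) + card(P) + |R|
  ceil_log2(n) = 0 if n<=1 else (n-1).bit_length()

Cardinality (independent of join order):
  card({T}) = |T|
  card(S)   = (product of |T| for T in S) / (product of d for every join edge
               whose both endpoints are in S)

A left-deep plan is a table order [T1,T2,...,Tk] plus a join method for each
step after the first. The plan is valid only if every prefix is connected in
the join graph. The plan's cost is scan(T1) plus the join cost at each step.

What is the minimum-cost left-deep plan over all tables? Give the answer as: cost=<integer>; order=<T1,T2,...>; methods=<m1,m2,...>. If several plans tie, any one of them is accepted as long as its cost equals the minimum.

Selinger DP (subsets sized 1..n):
  {A}: scan cost=400, card=400
  {B}: scan cost=300, card=300
  {C}: scan cost=80, card=80
  {AB}: card=8000; try (B,hash)→6200, (A,merge)→7300, (B,merge)→7400, (A,hash)→7800, (A,nl)→120300, (B,nl)→120400; best=6200 via (B,hash)
  {AC}: card=320; try (C,hash)→1920, (C,nl_idx)→3520, (A,merge)→4720, (C,merge)→5040, (A,hash)→7360, (A,nl)→32080 …(+1); best=1920 via (C,hash)
  {BC}: card=1200; try (C,hash)→1720, (C,nl_idx)→3600, (B,merge)→3720, (C,merge)→3940, (B,hash)→5560, (B,nl)→24080 …(+1); best=1720 via (C,hash)
  {ABC}: card=320; try (B,hash)→7640, (B,merge)→8120, (A,hash)→10120, (C,hash)→15320, (A,merge)→20120, (C,nl_idx)→62520 …(+4); best=7640 via (B,hash)

cost=7640; order=A,C,B; methods=hash,hash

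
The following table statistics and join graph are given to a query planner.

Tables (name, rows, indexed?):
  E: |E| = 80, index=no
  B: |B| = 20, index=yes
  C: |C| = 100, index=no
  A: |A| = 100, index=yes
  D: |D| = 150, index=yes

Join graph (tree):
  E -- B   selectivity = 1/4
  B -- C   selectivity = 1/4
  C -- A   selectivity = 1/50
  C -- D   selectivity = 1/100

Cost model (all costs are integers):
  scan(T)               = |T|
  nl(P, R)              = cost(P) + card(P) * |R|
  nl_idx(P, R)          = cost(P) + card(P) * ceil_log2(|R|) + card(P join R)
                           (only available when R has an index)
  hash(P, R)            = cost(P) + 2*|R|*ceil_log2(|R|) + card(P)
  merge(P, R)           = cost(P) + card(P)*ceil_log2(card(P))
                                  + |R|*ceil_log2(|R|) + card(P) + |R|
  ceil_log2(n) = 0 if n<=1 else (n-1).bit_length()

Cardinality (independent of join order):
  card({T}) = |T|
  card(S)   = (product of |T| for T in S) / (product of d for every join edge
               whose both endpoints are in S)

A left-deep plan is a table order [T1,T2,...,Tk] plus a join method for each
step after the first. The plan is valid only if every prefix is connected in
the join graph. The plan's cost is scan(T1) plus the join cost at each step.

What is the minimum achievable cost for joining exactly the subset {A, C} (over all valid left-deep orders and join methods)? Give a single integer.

Selinger DP over subsets of {A,C}:
  {C}: scan cost=100, card=100
  {A}: scan cost=100, card=100
  {AC}: card=200; try (A,nl_idx)→1000, (C,hash)→1600, (A,hash)→1600, (C,merge)→1700, (A,merge)→1700, (C,nl)→10100 …(+1); best=1000 via (A,nl_idx)

1000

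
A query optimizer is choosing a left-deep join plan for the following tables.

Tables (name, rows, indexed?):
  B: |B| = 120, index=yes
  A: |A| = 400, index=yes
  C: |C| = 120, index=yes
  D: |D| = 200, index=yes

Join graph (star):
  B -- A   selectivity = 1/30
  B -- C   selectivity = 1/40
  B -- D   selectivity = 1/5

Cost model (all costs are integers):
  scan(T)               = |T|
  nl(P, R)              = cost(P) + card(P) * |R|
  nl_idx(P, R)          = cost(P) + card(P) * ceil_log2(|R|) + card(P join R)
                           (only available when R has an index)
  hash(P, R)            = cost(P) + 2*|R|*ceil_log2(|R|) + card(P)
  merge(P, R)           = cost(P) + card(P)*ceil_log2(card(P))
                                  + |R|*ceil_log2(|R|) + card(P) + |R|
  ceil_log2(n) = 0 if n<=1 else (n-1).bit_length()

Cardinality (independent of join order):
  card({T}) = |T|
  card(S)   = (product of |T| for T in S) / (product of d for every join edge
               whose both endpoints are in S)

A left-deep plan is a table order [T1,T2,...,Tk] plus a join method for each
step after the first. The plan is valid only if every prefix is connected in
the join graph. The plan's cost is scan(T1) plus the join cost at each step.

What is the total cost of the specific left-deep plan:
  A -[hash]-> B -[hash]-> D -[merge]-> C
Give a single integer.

1096240

step 1: scan A: cost=400, card=400
step 2: join B via hash
    card(P join B) = 400*120/(30) = 1600
    cost = 400 + 2*120*7 + 400 = 2480
step 3: join D via hash
    card(P join D) = 1600*200/(5) = 64000
    cost = 2480 + 2*200*8 + 1600 = 7280
step 4: join C via merge
    card(P join C) = 64000*120/(40) = 192000
    cost = 7280 + 64000*16 + 120*7 + 64000 + 120 = 1096240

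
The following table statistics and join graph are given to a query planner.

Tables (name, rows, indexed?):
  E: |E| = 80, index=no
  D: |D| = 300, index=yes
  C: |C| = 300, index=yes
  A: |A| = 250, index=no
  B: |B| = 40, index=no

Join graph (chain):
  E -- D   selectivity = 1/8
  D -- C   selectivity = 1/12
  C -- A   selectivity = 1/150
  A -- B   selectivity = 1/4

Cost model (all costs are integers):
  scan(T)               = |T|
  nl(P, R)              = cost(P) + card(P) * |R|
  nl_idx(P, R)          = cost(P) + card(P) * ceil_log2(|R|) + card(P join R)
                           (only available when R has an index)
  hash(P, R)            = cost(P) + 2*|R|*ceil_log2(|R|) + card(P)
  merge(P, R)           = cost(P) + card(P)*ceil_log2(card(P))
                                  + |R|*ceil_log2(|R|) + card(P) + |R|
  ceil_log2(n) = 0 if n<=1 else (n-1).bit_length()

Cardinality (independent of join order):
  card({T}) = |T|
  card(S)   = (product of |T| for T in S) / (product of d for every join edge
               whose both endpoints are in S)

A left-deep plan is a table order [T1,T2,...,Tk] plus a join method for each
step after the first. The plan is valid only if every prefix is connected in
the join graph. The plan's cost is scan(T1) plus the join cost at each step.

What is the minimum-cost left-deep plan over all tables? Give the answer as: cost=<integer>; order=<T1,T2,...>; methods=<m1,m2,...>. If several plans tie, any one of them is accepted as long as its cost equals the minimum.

cost=140500; order=A,C,B,D,E; methods=nl_idx,hash,hash,hash

Selinger DP (subsets sized 1..n):
  {E}: scan cost=80, card=80
  {D}: scan cost=300, card=300
  {C}: scan cost=300, card=300
  {A}: scan cost=250, card=250
  {B}: scan cost=40, card=40
  {DE}: card=3000; try (E,hash)→1720, (D,merge)→3720, (D,nl_idx)→3800, (E,merge)→3940, (D,hash)→5560, (D,nl)→24080 …(+1); best=1720 via (E,hash)
  {CD}: card=7500; try (D,hash)→6000, (C,hash)→6000, (D,merge)→6300, (C,merge)→6300, (D,nl_idx)→10500, (C,nl_idx)→10500 …(+2); best=6000 via (D,hash)
  {AC}: card=500; try (C,nl_idx)→3000, (A,hash)→4600, (C,merge)→5500, (A,merge)→5550, (C,hash)→5900, (C,nl)→75250 …(+1); best=3000 via (C,nl_idx)
  {AB}: card=2500; try (B,hash)→980, (A,merge)→2570, (B,merge)→2780, (A,hash)→4080, (A,nl)→10040, (B,nl)→10250; best=980 via (B,hash)
  {CDE}: card=75000; try (C,hash)→10120, (E,hash)→14620, (C,merge)→43720, (C,nl_idx)→103720, (E,merge)→111640, (E,nl)→606000 …(+1); best=10120 via (C,hash)
  {ACD}: card=12500; try (D,hash)→8900, (D,merge)→11000, (A,hash)→17500, (D,nl_idx)→20000, (A,merge)→113250, (D,nl)→153000 …(+1); best=8900 via (D,hash)
  {ABC}: card=5000; try (B,hash)→3980, (B,merge)→8280, (C,hash)→8880, (B,nl)→23000, (C,nl_idx)→28480, (C,merge)→36480 …(+1); best=3980 via (B,hash)
  {ACDE}: card=125000; try (E,hash)→22520, (A,hash)→89120, (E,merge)→197040, (E,nl)→1008900, (A,merge)→1362370, (A,nl)→18760120; best=22520 via (E,hash)
  {ABCD}: card=125000; try (D,hash)→14380, (B,hash)→21880, (D,merge)→76980, (D,nl_idx)→173980, (B,merge)→196680, (B,nl)→508900 …(+1); best=14380 via (D,hash)
  {ABCDE}: card=1250000; try (E,hash)→140500, (B,hash)→148000, (E,merge)→2265020, (B,merge)→2272800, (B,nl)→5022520, (E,nl)→10014380; best=140500 via (E,hash)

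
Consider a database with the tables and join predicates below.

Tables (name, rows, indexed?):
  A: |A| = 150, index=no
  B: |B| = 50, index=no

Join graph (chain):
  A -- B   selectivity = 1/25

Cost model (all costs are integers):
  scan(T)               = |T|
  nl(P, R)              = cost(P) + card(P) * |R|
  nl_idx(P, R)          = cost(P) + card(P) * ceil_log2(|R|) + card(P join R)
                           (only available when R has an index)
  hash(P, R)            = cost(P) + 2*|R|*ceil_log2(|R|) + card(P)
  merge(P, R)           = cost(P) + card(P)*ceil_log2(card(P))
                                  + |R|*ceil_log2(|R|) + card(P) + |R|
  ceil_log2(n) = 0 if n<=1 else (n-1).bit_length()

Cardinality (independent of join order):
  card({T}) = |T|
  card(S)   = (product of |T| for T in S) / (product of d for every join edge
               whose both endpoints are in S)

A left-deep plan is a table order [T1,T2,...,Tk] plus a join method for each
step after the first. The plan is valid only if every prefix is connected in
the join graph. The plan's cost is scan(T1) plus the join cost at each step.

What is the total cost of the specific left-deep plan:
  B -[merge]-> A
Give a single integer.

step 1: scan B: cost=50, card=50
step 2: join A via merge
    card(P join A) = 50*150/(25) = 300
    cost = 50 + 50*6 + 150*8 + 50 + 150 = 1750

1750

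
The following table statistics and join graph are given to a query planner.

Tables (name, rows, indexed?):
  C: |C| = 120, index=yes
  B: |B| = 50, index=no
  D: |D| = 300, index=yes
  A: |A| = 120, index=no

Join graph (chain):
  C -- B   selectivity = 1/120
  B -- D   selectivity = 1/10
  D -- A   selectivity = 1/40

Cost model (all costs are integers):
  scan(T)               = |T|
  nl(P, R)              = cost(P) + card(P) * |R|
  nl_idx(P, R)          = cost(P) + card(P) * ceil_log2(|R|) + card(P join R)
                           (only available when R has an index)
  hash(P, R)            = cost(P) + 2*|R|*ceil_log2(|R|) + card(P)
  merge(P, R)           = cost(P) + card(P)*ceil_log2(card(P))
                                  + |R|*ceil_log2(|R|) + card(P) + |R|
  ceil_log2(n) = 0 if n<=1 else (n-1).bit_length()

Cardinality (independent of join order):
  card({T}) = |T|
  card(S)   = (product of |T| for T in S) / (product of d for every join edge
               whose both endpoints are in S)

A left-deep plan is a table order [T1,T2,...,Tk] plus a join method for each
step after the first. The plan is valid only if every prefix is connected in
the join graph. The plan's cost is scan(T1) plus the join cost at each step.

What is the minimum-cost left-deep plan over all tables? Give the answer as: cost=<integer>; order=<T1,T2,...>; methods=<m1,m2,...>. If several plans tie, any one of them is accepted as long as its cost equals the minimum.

cost=5580; order=B,C,D,A; methods=nl_idx,nl_idx,hash

Selinger DP (subsets sized 1..n):
  {C}: scan cost=120, card=120
  {B}: scan cost=50, card=50
  {D}: scan cost=300, card=300
  {A}: scan cost=120, card=120
  {BC}: card=50; try (C,nl_idx)→450, (B,hash)→840, (C,merge)→1360, (B,merge)→1430, (C,hash)→1780, (C,nl)→6050 …(+1); best=450 via (C,nl_idx)
  {BD}: card=1500; try (B,hash)→1200, (D,nl_idx)→2000, (D,merge)→3400, (B,merge)→3650, (D,hash)→5500, (D,nl)→15050 …(+1); best=1200 via (B,hash)
  {AD}: card=900; try (D,nl_idx)→2100, (A,hash)→2280, (D,merge)→4080, (A,merge)→4260, (D,hash)→5640, (D,nl)→36120 …(+1); best=2100 via (D,nl_idx)
  {BCD}: card=1500; try (D,nl_idx)→2400, (D,merge)→3800, (C,hash)→4380, (D,hash)→5900, (C,nl_idx)→13200, (D,nl)→15450 …(+2); best=2400 via (D,nl_idx)
  {ABD}: card=4500; try (B,hash)→3600, (A,hash)→4380, (B,merge)→12350, (A,merge)→20160, (B,nl)→47100, (A,nl)→181200; best=3600 via (B,hash)
  {ABCD}: card=4500; try (A,hash)→5580, (C,hash)→9780, (A,merge)→21360, (C,nl_idx)→39600, (C,merge)→67560, (A,nl)→182400 …(+1); best=5580 via (A,hash)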